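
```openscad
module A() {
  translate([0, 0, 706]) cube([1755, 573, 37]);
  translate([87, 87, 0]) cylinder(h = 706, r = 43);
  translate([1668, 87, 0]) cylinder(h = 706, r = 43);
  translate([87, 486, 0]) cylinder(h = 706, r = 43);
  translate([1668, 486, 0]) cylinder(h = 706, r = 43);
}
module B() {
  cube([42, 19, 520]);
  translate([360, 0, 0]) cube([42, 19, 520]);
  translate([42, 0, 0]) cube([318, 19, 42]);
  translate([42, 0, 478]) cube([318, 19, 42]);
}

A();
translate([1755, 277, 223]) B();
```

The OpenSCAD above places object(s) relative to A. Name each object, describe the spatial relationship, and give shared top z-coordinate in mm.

Both tops at z = 743 mm.

A is a table. B is a picture frame. The picture frame is beside the table with their tops flush at z = 743. The shared top z-coordinate is 743 mm.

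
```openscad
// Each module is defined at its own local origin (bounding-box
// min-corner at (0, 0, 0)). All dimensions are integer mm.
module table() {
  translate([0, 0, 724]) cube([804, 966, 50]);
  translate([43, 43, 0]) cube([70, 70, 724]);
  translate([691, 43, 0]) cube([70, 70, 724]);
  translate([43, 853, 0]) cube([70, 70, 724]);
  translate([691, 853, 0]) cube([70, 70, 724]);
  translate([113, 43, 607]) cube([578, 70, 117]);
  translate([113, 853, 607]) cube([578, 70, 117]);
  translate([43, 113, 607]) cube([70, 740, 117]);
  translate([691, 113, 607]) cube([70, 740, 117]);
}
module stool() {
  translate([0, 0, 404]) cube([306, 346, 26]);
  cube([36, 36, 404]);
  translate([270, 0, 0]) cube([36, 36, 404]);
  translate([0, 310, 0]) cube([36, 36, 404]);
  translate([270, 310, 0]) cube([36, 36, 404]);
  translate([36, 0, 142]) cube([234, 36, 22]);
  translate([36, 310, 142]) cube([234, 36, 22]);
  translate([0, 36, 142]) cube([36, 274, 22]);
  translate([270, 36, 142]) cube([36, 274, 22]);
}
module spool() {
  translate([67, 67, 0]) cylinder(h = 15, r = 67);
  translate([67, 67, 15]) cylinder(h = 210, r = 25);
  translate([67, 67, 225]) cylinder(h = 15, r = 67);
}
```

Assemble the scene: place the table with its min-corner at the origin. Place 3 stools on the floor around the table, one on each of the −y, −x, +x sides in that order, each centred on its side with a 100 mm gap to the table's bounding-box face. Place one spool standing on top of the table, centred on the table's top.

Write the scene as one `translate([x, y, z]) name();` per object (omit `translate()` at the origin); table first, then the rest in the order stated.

table();
translate([249, -446, 0]) stool();
translate([-406, 310, 0]) stool();
translate([904, 310, 0]) stool();
translate([335, 416, 774]) spool();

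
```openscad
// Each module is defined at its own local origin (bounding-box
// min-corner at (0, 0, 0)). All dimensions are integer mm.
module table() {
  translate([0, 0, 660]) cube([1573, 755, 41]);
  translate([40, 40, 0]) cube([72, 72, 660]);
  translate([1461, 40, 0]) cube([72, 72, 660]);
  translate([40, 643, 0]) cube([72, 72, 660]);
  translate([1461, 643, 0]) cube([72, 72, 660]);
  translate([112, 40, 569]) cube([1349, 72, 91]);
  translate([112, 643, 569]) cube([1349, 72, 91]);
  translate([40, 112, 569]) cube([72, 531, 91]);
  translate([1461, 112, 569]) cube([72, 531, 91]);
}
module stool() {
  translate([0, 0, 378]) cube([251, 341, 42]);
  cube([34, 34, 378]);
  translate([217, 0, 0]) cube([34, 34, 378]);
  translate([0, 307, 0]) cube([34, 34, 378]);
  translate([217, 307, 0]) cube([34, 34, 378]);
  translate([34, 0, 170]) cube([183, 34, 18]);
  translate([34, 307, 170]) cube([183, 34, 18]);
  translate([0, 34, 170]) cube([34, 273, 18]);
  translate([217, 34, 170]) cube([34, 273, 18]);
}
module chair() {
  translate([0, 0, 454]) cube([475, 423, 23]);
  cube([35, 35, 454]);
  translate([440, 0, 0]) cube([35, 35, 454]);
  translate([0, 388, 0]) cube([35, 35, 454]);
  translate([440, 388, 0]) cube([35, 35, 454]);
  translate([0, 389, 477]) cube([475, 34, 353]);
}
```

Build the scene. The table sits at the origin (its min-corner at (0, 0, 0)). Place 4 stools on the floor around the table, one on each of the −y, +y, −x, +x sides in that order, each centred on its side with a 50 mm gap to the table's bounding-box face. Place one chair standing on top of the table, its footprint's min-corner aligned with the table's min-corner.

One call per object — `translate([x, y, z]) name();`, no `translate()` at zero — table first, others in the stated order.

table();
translate([661, -391, 0]) stool();
translate([661, 805, 0]) stool();
translate([-301, 207, 0]) stool();
translate([1623, 207, 0]) stool();
translate([0, 0, 701]) chair();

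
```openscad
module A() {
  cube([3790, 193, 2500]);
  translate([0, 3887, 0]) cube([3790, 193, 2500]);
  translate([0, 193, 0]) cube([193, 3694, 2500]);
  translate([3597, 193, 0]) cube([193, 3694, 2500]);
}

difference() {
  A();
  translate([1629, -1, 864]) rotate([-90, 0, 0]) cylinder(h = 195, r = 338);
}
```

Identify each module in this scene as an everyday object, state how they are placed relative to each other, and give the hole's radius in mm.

A is a house frame. The house frame has a circular hole through its front wall. The hole's radius is 338 mm.

The subtracted cylinder has r = 338 mm.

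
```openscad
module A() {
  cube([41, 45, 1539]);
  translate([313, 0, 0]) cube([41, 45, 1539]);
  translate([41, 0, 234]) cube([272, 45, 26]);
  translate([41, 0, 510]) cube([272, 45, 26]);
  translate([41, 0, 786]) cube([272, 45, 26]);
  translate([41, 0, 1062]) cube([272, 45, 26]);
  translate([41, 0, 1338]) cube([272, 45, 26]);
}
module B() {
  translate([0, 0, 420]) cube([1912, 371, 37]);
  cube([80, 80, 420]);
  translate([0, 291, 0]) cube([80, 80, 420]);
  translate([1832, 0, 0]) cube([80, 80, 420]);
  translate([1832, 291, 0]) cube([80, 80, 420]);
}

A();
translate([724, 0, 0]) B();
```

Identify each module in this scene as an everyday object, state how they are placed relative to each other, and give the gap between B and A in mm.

A is a ladder. B is a bench. The bench is on the floor beside the ladder on its +x side. The gap between the bench and the ladder is 370 mm.

The bench's nearest face is 370 mm from the ladder's +x face.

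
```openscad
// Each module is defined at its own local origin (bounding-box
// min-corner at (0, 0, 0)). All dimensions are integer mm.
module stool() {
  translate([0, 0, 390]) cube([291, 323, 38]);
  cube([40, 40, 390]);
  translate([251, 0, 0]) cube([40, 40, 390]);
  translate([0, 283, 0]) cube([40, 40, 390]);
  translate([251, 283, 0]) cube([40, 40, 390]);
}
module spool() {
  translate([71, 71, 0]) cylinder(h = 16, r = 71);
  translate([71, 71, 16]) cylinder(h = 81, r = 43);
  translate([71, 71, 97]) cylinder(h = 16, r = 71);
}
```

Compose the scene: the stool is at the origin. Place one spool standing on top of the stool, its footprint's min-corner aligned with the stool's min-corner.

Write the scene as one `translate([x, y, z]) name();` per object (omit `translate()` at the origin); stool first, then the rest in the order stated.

stool();
translate([0, 0, 428]) spool();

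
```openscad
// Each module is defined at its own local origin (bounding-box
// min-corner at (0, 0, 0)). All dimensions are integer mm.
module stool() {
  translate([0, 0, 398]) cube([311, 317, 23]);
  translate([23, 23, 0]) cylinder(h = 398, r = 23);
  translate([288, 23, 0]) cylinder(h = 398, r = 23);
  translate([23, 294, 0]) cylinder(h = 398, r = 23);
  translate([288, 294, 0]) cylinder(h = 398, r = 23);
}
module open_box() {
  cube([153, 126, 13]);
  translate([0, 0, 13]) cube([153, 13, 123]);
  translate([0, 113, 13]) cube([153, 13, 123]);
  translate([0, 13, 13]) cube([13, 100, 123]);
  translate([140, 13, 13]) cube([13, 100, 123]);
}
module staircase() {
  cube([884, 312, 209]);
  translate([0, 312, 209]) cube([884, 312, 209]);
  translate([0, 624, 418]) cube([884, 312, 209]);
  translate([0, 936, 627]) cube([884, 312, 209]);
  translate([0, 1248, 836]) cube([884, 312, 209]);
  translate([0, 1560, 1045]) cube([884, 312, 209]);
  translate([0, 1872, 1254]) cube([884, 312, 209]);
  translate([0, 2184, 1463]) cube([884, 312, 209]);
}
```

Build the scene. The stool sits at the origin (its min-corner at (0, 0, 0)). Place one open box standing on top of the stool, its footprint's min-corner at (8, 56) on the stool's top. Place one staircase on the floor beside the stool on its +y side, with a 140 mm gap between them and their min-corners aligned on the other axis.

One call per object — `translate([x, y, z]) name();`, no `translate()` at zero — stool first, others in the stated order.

stool();
translate([8, 56, 421]) open_box();
translate([0, 457, 0]) staircase();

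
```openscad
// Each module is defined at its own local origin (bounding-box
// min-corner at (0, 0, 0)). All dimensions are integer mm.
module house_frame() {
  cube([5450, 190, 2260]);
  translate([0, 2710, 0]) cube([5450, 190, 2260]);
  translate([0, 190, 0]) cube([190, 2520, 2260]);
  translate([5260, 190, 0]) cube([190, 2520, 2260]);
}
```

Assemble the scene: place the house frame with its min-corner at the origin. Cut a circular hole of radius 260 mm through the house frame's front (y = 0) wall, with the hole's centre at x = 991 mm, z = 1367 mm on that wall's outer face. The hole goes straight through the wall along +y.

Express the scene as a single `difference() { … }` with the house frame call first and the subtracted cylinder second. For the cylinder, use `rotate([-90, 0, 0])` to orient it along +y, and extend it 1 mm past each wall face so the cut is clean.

difference() {
  house_frame();
  translate([991, -1, 1367]) rotate([-90, 0, 0]) cylinder(h = 192, r = 260);
}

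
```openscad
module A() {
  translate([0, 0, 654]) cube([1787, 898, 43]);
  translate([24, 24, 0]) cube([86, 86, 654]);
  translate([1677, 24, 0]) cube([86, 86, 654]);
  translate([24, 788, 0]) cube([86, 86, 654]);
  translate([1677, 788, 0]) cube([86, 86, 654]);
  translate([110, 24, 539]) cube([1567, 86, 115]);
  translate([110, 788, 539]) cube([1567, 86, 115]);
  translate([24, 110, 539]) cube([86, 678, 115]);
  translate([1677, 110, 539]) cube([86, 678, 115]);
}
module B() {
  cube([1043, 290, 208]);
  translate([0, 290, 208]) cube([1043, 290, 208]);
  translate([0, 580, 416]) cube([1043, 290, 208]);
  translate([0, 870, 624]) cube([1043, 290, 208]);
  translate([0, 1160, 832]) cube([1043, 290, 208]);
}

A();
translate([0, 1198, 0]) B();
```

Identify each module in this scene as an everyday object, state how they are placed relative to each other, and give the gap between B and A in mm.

A is a table. B is a staircase. The staircase is on the floor beside the table on its +y side. The gap between the staircase and the table is 300 mm.

The staircase's nearest face is 300 mm from the table's +y face.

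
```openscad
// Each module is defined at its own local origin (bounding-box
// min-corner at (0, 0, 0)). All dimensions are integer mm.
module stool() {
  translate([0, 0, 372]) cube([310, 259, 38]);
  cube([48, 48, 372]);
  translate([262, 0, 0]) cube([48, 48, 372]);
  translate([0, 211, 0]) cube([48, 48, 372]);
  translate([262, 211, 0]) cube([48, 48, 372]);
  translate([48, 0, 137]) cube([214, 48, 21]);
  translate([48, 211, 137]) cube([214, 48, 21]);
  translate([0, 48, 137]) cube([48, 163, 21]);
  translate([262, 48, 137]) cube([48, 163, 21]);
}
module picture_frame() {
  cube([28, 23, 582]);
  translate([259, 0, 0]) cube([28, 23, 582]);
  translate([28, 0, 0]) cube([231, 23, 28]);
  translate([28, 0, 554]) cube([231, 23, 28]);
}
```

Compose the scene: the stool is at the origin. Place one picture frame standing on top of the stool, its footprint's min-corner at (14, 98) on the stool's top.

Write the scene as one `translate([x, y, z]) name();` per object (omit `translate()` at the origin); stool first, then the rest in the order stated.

stool();
translate([14, 98, 410]) picture_frame();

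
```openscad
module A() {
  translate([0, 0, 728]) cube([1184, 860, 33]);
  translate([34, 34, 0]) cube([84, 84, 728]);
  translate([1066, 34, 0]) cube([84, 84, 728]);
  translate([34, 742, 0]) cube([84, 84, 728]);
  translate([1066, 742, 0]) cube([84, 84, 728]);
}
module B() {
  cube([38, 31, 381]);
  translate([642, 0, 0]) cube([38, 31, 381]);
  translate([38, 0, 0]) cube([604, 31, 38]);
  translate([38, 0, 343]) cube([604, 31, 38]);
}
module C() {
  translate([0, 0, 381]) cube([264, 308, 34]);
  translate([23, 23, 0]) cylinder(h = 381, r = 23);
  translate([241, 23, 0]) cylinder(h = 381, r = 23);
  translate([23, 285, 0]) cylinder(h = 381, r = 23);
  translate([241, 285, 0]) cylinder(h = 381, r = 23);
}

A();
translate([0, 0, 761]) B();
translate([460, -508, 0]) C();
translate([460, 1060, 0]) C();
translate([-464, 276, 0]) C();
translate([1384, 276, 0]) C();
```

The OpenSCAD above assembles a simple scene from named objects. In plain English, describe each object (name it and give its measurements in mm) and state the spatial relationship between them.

A is a rectangular dining table. The top is 1184×860×33 mm with its upper surface at z = 761 mm. It stands on four 84×84 mm square legs, each inset 34 mm from the nearest pair of top edges, running from the floor to the underside of the top.

B is a rectangular picture frame lying in the x–z plane (depth along y). The opening is 604 mm wide (x) by 305 mm tall (z), surrounded by a border 38 mm wide on all four sides. The frame is 31 mm deep and is made of two full-height vertical stiles with two horizontal rails fitted between them.

C is a simple wooden stool: a rectangular seat 264 mm (x) by 308 mm (y), 34 mm thick, top face at z = 415 mm, on four round legs, each 46 mm in diameter. The legs rest on z = 0, each leg's axis is inset half a diameter from the nearest pair of seat edges (so the leg's bounding box is flush with the corner).

The picture frame is on top of the table. Four stools sit around the table at the −y, +y, −x, +x sides.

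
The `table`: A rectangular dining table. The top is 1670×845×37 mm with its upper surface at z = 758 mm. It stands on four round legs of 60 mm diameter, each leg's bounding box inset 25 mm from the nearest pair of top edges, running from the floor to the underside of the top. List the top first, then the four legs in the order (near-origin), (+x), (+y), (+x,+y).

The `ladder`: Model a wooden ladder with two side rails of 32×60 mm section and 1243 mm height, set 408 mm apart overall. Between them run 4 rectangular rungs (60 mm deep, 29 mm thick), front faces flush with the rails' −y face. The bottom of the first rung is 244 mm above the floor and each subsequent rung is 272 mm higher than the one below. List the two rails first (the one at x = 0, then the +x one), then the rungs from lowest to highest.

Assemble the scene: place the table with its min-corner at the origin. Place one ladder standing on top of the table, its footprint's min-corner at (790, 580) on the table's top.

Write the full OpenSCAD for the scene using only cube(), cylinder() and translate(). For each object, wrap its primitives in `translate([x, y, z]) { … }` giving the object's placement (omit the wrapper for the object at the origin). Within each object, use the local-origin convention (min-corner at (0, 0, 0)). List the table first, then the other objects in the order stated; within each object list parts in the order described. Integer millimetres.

translate([0, 0, 721]) cube([1670, 845, 37]);
translate([55, 55, 0]) cylinder(h = 721, r = 30);
translate([1615, 55, 0]) cylinder(h = 721, r = 30);
translate([55, 790, 0]) cylinder(h = 721, r = 30);
translate([1615, 790, 0]) cylinder(h = 721, r = 30);
translate([790, 580, 758]) {
  cube([32, 60, 1243]);
  translate([376, 0, 0]) cube([32, 60, 1243]);
  translate([32, 0, 244]) cube([344, 60, 29]);
  translate([32, 0, 516]) cube([344, 60, 29]);
  translate([32, 0, 788]) cube([344, 60, 29]);
  translate([32, 0, 1060]) cube([344, 60, 29]);
}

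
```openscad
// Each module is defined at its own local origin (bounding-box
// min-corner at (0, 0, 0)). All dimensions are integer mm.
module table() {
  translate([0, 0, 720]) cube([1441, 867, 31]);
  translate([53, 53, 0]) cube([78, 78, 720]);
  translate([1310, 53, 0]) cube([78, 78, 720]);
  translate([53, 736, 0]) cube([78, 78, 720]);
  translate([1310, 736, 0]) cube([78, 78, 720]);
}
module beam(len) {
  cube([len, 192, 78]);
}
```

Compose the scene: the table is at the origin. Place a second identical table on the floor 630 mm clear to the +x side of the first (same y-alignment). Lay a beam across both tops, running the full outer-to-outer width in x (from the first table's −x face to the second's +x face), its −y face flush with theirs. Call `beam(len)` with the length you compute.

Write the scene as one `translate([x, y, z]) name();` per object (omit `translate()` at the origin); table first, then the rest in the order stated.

table();
translate([2071, 0, 0]) table();
translate([0, 0, 751]) beam(3512);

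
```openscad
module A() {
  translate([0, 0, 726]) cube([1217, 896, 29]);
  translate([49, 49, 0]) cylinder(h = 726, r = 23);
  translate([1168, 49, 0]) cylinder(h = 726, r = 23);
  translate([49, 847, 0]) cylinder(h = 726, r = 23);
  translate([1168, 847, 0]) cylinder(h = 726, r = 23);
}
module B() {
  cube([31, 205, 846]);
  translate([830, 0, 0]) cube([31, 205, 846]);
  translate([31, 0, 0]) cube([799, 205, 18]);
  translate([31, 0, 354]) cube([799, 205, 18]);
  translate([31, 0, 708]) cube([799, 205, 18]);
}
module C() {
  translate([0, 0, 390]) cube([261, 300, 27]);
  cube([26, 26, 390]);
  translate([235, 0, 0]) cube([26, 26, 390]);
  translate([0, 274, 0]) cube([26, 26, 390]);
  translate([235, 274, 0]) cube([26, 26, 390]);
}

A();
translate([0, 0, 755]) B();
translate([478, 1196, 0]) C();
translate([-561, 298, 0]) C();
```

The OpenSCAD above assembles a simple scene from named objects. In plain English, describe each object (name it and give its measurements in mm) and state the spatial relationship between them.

A is a rectangular dining table. The top is 1217×896×29 mm with its upper surface at z = 755 mm. It stands on four round legs of 46 mm diameter, each leg's bounding box inset 26 mm from the nearest pair of top edges, running from the floor to the underside of the top.

B is an open bookshelf. Two side panels, each 31 mm thick, 205 mm deep and 846 mm tall, stand 861 mm apart (outside-to-outside). Between them sit 3 shelves, each 18 mm thick and 205 mm deep, spanning the full gap between the sides. The bottom shelf rests on the floor (its underside at z = 0) and the clear gap between one shelf's top and the next shelf's underside is 336 mm.

C is a simple wooden stool: a rectangular seat 261 mm (x) by 300 mm (y), 27 mm thick, top face at z = 417 mm, on four square legs, each 26×26 mm in cross-section. The legs rest on z = 0, each flush with a corner of the seat.

The bookshelf is on top of the table. Two stools sit around the table at the +y, −x sides.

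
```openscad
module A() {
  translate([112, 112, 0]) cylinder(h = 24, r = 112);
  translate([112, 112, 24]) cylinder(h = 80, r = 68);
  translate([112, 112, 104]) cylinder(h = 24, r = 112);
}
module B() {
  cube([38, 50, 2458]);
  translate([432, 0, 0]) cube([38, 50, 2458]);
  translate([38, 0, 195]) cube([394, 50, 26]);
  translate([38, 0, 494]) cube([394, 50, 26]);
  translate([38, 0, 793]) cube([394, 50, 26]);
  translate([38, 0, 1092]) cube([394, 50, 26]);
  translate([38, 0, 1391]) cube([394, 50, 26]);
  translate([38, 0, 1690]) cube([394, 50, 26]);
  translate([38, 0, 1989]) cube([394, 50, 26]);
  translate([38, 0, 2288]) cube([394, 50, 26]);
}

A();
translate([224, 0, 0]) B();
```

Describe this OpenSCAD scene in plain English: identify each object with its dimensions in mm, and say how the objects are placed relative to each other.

A is a spool: two coaxial disc flanges of radius 112 mm and thickness 24 mm, joined by a core cylinder of radius 68 mm and height 80 mm. The lower flange rests on z = 0 and the three cylinders share a vertical axis.

B is a wooden ladder with two side rails of 38×50 mm section and 2458 mm height, set 470 mm apart overall. Between them run 8 rectangular rungs (50 mm deep, 26 mm thick), front faces flush with the rails' −y face. The bottom of the first rung is 195 mm above the floor and each subsequent rung is 299 mm higher than the one below.

The ladder is against the spool's +x side, with their −y faces flush.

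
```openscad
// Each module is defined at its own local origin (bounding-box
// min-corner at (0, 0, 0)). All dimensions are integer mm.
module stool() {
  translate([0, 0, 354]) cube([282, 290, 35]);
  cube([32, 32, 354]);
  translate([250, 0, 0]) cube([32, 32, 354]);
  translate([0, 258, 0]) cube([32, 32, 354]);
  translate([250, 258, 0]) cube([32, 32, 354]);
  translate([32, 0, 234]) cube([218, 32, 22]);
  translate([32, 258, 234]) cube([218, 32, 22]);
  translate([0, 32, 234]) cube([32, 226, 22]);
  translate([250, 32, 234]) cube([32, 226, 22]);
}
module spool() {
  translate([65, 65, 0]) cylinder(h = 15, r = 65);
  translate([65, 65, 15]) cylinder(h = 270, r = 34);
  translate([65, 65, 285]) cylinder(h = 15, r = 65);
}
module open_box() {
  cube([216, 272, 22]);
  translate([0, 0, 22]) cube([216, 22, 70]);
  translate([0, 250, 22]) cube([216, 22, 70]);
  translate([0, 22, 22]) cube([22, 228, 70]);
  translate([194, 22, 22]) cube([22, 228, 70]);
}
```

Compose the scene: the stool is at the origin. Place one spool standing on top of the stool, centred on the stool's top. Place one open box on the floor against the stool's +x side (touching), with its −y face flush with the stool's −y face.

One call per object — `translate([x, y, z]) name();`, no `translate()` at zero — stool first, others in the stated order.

stool();
translate([76, 80, 389]) spool();
translate([282, 0, 0]) open_box();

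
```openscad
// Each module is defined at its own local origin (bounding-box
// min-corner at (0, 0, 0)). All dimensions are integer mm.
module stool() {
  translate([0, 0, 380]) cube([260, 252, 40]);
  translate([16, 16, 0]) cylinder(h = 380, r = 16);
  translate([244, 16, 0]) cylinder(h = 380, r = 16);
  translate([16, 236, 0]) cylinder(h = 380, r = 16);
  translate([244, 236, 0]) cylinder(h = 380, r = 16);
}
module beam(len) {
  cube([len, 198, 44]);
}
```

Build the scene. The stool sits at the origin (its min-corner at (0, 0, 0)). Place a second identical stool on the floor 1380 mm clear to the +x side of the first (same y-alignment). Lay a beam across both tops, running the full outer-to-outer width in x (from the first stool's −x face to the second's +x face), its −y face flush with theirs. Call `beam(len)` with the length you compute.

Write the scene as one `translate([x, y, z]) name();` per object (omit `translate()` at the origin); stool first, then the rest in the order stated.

stool();
translate([1640, 0, 0]) stool();
translate([0, 0, 420]) beam(1900);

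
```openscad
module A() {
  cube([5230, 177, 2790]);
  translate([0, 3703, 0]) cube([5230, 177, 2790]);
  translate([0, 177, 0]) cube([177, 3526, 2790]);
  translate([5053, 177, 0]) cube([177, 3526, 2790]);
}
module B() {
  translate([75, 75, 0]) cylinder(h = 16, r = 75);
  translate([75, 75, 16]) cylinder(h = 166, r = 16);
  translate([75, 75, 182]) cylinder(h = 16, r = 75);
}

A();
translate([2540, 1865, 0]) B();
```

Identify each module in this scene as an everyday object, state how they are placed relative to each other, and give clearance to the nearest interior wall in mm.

Clearances: x = 2363, y = 1688; minimum 1688 mm.

A is a house frame. B is a spool. The spool sits inside the house frame, centred. The clearance to the nearest interior wall is 1688 mm.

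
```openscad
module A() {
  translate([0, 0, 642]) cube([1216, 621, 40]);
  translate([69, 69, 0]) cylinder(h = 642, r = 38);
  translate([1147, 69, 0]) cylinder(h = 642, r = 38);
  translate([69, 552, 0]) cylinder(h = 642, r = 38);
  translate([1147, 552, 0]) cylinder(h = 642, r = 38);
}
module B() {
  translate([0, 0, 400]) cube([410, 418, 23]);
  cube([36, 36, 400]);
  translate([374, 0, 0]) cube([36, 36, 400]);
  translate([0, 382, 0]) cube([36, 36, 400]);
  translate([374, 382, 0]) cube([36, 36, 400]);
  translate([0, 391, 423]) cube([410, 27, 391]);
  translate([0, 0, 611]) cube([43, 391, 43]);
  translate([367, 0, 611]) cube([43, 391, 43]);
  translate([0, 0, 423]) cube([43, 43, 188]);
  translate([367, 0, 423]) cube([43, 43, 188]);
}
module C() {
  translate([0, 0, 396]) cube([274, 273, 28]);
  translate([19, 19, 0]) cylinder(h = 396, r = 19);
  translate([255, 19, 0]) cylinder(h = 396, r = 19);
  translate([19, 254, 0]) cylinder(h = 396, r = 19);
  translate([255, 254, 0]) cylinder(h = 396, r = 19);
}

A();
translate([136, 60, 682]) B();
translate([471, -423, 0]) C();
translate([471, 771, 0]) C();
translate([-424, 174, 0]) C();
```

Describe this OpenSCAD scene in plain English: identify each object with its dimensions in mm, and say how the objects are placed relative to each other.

A is a table with a 1216×621 mm rectangular top, 40 mm thick, top surface at z = 682 mm, supported by four round legs of 76 mm diameter, each leg's bounding box inset 31 mm from the nearest pair of top edges, running from the floor.

B is a chair. The seat is a 410×418×23 mm slab with its top at z = 423 mm, on four 36×36 mm corner legs (flush with the seat edges, standing on z = 0). A flat backrest 27 mm thick, 391 mm tall, spans the full seat width and rises from the seat top along its +y edge, rear face flush with the rear of the seat. Two armrests of 43×43 mm section run along each side from the seat's front edge to the front of the backrest, top faces 231 mm above the seat top and outer faces flush with the seat's x-edges; a 43×43 mm post under the front of each armrest stands on the seat at the front corner.

C is a four-legged stool. The seat is a 274×273×28 mm slab whose top surface is at z = 424 mm; four round legs, each 38 mm in diameter, run from the floor (z = 0) to the underside of the seat, each leg's axis is inset half a diameter from the nearest pair of seat edges (so the leg's bounding box is flush with the corner).

The chair is on top of the table. Three stools sit around the table at the −y, +y, −x sides.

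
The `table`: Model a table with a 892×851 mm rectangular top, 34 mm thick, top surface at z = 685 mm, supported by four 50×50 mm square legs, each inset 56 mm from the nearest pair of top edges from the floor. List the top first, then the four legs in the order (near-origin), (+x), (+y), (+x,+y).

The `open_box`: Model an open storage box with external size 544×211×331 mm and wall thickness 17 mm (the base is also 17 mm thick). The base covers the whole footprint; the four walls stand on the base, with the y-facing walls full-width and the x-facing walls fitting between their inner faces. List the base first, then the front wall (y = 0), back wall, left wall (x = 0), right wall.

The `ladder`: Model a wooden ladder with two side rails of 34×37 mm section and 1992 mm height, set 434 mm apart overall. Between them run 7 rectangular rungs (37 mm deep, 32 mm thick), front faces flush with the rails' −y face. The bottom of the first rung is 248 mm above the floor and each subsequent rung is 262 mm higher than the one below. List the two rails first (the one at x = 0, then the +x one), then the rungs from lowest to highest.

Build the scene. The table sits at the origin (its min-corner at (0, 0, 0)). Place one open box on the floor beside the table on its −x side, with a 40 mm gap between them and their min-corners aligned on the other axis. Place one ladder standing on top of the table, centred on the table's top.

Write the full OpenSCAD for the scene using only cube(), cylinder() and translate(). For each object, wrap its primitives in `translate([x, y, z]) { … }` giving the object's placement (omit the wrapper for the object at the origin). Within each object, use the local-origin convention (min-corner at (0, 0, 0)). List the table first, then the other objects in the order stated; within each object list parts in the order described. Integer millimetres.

translate([0, 0, 651]) cube([892, 851, 34]);
translate([56, 56, 0]) cube([50, 50, 651]);
translate([786, 56, 0]) cube([50, 50, 651]);
translate([56, 745, 0]) cube([50, 50, 651]);
translate([786, 745, 0]) cube([50, 50, 651]);
translate([-584, 0, 0]) {
  cube([544, 211, 17]);
  translate([0, 0, 17]) cube([544, 17, 314]);
  translate([0, 194, 17]) cube([544, 17, 314]);
  translate([0, 17, 17]) cube([17, 177, 314]);
  translate([527, 17, 17]) cube([17, 177, 314]);
}
translate([229, 407, 685]) {
  cube([34, 37, 1992]);
  translate([400, 0, 0]) cube([34, 37, 1992]);
  translate([34, 0, 248]) cube([366, 37, 32]);
  translate([34, 0, 510]) cube([366, 37, 32]);
  translate([34, 0, 772]) cube([366, 37, 32]);
  translate([34, 0, 1034]) cube([366, 37, 32]);
  translate([34, 0, 1296]) cube([366, 37, 32]);
  translate([34, 0, 1558]) cube([366, 37, 32]);
  translate([34, 0, 1820]) cube([366, 37, 32]);
}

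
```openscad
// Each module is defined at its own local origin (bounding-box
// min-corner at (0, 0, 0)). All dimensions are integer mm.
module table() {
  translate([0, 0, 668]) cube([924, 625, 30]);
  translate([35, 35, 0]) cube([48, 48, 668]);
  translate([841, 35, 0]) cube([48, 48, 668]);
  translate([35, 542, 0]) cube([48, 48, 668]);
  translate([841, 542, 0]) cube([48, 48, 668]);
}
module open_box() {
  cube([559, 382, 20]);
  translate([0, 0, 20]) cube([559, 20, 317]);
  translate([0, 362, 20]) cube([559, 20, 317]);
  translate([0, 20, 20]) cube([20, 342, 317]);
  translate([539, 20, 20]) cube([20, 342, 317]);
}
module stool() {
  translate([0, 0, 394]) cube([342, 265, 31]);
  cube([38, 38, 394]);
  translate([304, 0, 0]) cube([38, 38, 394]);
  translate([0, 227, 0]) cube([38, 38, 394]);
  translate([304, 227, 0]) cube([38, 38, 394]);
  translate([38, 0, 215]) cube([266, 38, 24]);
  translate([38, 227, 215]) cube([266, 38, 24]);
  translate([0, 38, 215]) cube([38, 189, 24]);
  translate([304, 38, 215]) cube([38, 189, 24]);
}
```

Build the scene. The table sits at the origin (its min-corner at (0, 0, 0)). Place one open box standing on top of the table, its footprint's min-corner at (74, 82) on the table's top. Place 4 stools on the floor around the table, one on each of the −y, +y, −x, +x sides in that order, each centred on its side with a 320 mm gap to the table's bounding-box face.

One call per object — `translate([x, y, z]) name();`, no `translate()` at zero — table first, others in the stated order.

table();
translate([74, 82, 698]) open_box();
translate([291, -585, 0]) stool();
translate([291, 945, 0]) stool();
translate([-662, 180, 0]) stool();
translate([1244, 180, 0]) stool();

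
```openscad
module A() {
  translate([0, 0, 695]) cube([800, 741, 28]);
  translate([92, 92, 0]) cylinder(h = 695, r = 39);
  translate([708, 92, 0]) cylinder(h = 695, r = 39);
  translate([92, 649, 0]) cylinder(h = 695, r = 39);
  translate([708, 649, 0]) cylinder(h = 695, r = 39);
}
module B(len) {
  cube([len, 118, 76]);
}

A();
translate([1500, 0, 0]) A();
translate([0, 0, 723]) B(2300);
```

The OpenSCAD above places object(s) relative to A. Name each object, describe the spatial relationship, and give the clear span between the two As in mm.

A is a table. B is a beam. A beam spans the tops of two tables. The clear span between the two tables is 700 mm.

Second table starts at x = 1500; first ends at x = 800; clear span = 1500 − 800 = 700 mm.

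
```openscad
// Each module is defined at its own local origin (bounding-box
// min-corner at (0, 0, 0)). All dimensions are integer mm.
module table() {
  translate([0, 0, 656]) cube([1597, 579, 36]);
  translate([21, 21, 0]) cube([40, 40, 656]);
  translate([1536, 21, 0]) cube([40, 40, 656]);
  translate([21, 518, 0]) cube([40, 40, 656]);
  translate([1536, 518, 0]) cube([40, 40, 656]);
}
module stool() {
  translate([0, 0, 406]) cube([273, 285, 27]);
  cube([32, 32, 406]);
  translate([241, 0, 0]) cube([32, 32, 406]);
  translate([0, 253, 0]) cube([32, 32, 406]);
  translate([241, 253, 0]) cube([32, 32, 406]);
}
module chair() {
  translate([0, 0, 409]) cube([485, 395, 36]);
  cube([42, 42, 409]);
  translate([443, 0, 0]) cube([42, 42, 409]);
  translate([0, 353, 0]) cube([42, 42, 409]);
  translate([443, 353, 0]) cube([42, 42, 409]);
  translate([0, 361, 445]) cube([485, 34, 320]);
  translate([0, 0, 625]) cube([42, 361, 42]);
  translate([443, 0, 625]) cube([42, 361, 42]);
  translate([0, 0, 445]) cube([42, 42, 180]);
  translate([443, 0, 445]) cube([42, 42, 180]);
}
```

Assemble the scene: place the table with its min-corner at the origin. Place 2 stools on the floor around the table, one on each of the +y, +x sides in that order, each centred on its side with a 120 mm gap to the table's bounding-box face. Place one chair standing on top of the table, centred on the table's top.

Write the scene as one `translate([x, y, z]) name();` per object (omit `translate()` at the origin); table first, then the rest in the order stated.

table();
translate([662, 699, 0]) stool();
translate([1717, 147, 0]) stool();
translate([556, 92, 692]) chair();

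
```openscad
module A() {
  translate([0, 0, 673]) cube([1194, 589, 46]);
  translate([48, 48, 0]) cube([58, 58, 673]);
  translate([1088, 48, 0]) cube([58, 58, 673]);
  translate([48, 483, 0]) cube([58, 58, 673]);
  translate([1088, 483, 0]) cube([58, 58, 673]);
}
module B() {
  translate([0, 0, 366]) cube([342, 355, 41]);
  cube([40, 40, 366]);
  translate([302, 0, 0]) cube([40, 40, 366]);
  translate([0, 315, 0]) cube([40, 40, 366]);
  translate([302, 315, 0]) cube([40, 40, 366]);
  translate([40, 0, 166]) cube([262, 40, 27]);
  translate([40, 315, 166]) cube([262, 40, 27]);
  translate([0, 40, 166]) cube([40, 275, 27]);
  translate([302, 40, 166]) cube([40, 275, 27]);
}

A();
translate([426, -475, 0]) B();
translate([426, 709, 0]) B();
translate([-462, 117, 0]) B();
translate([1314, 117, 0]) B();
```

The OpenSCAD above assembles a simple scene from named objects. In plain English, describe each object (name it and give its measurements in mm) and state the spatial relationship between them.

A is a table: top 1194 mm (x) × 589 mm (y), 46 mm thick, upper face at z = 719 mm, on four 58×58 mm square legs, each inset 48 mm from the nearest pair of top edges, running from z = 0 to the bottom of the top.

B is a simple wooden stool: a rectangular seat 342 mm (x) by 355 mm (y), 41 mm thick, top face at z = 407 mm, on four square legs, each 40×40 mm in cross-section. The legs rest on z = 0, each flush with a corner of the seat. Four stretchers, 40 mm wide and 27 mm tall, connect adjacent legs with their undersides at z = 166 mm, each running between the inner faces of the legs it joins and aligned with the legs' outer faces on the other axis.

Four stools sit around the table at the −y, +y, −x, +x sides.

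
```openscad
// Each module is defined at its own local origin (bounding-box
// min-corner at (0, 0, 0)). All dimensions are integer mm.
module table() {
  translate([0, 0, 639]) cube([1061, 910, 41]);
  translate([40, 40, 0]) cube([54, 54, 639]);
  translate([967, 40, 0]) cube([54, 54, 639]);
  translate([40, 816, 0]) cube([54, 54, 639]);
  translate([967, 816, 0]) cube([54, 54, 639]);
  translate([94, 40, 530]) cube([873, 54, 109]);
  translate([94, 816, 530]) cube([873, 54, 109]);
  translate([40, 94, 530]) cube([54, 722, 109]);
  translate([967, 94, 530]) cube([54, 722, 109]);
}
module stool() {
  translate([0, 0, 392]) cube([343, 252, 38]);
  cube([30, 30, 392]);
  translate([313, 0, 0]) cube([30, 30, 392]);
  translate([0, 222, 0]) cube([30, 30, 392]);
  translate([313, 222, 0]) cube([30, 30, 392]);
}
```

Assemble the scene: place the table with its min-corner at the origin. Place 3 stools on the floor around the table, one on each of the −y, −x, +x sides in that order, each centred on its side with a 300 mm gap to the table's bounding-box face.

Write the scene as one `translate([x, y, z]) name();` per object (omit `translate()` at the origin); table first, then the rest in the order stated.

table();
translate([359, -552, 0]) stool();
translate([-643, 329, 0]) stool();
translate([1361, 329, 0]) stool();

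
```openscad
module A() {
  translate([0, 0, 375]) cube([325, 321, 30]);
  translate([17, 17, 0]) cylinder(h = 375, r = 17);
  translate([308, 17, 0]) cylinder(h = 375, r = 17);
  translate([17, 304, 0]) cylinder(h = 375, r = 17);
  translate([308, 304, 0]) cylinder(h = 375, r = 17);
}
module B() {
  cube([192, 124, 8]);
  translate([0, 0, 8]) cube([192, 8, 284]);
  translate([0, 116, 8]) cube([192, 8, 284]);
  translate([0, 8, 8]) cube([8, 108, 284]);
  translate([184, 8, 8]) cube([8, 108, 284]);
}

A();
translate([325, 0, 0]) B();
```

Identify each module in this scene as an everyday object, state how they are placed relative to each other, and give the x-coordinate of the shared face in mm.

A is a stool. B is an open box. The open box is against the stool's +x side, with their −y faces flush. The x-coordinate of the shared face is 325 mm.

The stool's +x face and the open box's −x face are both at x = 325 mm.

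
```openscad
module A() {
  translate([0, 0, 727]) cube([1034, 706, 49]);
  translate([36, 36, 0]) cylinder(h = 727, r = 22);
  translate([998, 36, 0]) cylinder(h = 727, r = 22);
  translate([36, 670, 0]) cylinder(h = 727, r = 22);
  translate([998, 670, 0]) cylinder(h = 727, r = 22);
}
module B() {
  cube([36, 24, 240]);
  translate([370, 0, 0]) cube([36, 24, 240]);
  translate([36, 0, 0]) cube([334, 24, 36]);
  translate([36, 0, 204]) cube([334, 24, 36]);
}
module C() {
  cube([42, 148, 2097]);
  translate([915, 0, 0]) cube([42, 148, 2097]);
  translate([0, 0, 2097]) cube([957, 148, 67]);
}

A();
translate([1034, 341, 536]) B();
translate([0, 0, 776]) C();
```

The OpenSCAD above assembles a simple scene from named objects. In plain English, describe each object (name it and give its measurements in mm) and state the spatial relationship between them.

A is a rectangular dining table. The top is 1034×706×49 mm with its upper surface at z = 776 mm. It stands on four round legs of 44 mm diameter, each leg's bounding box inset 14 mm from the nearest pair of top edges, running from the floor to the underside of the top.

B is a picture frame with a 334×168 mm rectangular opening (x by z) and a uniform 36 mm border on every side. Frame depth is 24 mm along y. It is built from two vertical stiles running the full outside height and two horizontal rails spanning the gap between the stiles.

C is a rectangular door frame: two vertical jambs of 42×148 mm section, 2097 mm tall, with a clear opening 873 mm wide between their inner faces. A header 67 mm tall and 148 mm deep lies on top of the jambs and spans the full outside width.

The picture frame is beside the table with their tops flush at z = 776. The door frame is on top of the table.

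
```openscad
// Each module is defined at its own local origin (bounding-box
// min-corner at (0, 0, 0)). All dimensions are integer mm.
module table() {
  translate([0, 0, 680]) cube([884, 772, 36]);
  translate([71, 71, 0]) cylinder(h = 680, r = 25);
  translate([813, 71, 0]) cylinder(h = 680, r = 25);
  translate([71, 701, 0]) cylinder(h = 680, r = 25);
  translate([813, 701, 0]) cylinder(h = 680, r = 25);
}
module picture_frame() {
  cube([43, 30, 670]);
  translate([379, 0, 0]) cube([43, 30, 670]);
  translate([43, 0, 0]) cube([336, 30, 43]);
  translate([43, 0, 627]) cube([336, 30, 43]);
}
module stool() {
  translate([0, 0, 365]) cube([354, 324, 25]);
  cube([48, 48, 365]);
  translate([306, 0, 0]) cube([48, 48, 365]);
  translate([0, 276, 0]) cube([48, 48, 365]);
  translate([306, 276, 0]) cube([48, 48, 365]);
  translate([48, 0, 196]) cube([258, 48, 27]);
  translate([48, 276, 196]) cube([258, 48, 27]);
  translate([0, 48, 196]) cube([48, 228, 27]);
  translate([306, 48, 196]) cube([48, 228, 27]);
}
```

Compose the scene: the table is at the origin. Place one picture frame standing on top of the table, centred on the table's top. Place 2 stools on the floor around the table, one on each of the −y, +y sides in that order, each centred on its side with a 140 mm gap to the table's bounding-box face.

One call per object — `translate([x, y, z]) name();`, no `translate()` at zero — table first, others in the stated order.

table();
translate([231, 371, 716]) picture_frame();
translate([265, -464, 0]) stool();
translate([265, 912, 0]) stool();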